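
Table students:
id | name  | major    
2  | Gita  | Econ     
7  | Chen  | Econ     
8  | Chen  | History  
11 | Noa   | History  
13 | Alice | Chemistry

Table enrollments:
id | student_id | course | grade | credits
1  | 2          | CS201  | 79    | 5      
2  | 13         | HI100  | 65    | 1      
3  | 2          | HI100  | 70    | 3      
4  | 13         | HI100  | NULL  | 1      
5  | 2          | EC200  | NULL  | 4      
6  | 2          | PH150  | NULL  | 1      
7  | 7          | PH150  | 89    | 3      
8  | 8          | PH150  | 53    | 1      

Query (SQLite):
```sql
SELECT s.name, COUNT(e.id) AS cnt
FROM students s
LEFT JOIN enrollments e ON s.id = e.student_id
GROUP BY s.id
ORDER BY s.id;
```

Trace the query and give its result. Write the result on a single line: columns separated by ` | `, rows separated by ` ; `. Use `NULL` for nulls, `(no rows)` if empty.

Gita | 4 ; Chen | 1 ; Chen | 1 ; Noa | 0 ; Alice | 2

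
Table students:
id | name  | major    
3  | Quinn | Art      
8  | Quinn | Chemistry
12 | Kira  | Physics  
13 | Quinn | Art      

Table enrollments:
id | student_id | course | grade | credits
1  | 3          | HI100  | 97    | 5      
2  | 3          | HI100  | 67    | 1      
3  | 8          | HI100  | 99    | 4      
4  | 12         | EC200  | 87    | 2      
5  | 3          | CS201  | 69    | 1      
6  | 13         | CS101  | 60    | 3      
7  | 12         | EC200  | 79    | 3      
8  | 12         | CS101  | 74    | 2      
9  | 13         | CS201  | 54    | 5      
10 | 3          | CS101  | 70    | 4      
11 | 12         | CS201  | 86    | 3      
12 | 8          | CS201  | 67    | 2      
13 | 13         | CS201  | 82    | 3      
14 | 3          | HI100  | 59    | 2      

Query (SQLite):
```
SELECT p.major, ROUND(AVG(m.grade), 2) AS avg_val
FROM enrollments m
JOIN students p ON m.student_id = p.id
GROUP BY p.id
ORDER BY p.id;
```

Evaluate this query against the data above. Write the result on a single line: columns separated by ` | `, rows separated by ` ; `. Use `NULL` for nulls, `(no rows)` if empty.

Join each enrollments row to its students via student_id.
Group joined rows by students.id; compute ROUND(AVG(m.grade), 2) per group.
  3: ids {1, 2, 5, 10, 14} → ROUND(AVG(m.grade), 2)=72.4
  8: ids {3, 12} → ROUND(AVG(m.grade), 2)=83
  12: ids {4, 7, 8, 11} → ROUND(AVG(m.grade), 2)=81.5
  13: ids {6, 9, 13} → ROUND(AVG(m.grade), 2)=65.33

Art | 72.4 ; Chemistry | 83 ; Physics | 81.5 ; Art | 65.33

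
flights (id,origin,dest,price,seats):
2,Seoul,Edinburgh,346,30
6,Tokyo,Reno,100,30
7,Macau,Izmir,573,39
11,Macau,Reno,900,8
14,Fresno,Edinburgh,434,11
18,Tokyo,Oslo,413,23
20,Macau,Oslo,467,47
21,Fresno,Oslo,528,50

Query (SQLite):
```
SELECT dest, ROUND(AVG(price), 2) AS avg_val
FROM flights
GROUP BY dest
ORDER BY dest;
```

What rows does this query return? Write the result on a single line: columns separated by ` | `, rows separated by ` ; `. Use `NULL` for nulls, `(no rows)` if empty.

Partition flights by dest; compute ROUND(AVG(price), 2) within each group.
  Edinburgh: ids {2, 14} → ROUND(AVG(price), 2)=390
  Izmir: ids {7} → ROUND(AVG(price), 2)=573
  Oslo: ids {18, 20, 21} → ROUND(AVG(price), 2)=469.33
  Reno: ids {6, 11} → ROUND(AVG(price), 2)=500

Edinburgh | 390 ; Izmir | 573 ; Oslo | 469.33 ; Reno | 500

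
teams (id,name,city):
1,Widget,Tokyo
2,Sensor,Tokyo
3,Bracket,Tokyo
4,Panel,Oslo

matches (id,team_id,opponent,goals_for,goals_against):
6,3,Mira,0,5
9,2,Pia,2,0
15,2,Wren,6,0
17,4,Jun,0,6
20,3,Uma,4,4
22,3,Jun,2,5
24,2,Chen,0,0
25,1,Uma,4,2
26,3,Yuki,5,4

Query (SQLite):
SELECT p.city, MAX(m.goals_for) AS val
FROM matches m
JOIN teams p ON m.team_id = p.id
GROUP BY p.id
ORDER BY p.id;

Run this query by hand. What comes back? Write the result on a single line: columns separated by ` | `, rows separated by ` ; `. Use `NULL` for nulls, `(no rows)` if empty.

Tokyo | 4 ; Tokyo | 6 ; Tokyo | 5 ; Oslo | 0

Join each matches row to its teams via team_id.
Group joined rows by teams.id; compute MAX(m.goals_for) per group.
  1: ids {25} → MAX(m.goals_for)=4
  2: ids {9, 15, 24} → MAX(m.goals_for)=6
  3: ids {6, 20, 22, 26} → MAX(m.goals_for)=5
  4: ids {17} → MAX(m.goals_for)=0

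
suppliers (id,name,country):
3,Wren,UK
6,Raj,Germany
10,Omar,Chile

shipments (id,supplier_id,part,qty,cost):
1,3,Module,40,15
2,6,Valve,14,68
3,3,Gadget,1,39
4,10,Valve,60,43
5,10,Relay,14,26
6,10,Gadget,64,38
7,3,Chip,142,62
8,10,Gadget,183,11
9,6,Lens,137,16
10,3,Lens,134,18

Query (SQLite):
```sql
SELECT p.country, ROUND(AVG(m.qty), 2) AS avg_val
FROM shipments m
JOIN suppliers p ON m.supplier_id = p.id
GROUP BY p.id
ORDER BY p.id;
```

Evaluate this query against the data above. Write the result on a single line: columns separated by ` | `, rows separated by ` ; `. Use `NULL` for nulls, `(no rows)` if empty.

UK | 79.25 ; Germany | 75.5 ; Chile | 80.25

Join each shipments row to its suppliers via supplier_id.
Group joined rows by suppliers.id; compute ROUND(AVG(m.qty), 2) per group.
  3: ids {1, 3, 7, 10} → ROUND(AVG(m.qty), 2)=79.25
  6: ids {2, 9} → ROUND(AVG(m.qty), 2)=75.5
  10: ids {4, 5, 6, 8} → ROUND(AVG(m.qty), 2)=80.25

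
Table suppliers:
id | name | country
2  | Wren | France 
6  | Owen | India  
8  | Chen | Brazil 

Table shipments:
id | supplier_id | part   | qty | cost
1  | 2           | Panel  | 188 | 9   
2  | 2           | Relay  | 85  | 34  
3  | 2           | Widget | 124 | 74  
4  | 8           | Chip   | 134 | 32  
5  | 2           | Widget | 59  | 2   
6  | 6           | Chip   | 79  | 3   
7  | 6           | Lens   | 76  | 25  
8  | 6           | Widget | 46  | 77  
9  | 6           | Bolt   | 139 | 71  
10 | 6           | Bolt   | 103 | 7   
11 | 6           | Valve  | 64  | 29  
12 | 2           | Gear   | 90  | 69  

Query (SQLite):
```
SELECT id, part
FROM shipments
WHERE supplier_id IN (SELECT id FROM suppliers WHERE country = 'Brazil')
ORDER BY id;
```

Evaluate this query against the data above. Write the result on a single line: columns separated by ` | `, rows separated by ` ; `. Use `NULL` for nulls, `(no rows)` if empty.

4 | Chip

Inner query: suppliers.id where country = 'Brazil'.
Outer: keep shipments rows whose supplier_id is in that set.
Inner query → {8}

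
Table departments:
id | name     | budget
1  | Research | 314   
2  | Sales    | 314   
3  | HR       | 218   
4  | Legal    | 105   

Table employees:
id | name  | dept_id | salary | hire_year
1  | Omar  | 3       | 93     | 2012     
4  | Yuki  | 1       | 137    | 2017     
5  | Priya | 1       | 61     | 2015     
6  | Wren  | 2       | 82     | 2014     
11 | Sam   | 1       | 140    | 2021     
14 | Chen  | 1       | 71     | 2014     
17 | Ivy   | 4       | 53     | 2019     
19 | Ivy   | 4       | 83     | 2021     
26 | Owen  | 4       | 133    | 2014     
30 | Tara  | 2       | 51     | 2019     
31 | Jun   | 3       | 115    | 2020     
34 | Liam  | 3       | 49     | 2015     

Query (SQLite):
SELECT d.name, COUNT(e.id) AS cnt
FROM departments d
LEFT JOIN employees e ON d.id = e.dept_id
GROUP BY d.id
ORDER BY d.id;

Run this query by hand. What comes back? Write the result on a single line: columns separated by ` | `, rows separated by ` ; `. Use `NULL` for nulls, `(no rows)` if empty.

LEFT JOIN keeps every departments row; unmatched ones get NULL for employees columns.
Group by departments.id and compute COUNT(e.id). COUNT(col) of an all-NULL group is 0.
  1: ids {4, 5, 11, 14} → COUNT(e.id)=4
  2: ids {6, 30} → COUNT(e.id)=2
  3: ids {1, 31, 34} → COUNT(e.id)=3
  4: ids {17, 19, 26} → COUNT(e.id)=3

Research | 4 ; Sales | 2 ; HR | 3 ; Legal | 3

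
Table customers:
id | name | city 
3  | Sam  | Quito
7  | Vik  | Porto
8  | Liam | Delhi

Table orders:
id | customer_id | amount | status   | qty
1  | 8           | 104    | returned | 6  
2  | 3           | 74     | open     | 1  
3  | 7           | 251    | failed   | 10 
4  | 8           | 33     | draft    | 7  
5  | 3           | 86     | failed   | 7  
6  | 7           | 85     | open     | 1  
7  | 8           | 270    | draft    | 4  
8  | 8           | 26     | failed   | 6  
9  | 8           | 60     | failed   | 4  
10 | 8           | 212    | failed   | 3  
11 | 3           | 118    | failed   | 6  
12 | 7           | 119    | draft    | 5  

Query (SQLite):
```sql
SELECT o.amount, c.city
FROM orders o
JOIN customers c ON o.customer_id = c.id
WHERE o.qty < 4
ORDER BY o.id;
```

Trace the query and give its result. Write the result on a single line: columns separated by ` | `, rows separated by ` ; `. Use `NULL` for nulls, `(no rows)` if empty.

74 | Quito ; 85 | Porto ; 212 | Delhi

Each orders row matches the customers row where customer_id = customers.id.
Then keep rows with o.qty < 4.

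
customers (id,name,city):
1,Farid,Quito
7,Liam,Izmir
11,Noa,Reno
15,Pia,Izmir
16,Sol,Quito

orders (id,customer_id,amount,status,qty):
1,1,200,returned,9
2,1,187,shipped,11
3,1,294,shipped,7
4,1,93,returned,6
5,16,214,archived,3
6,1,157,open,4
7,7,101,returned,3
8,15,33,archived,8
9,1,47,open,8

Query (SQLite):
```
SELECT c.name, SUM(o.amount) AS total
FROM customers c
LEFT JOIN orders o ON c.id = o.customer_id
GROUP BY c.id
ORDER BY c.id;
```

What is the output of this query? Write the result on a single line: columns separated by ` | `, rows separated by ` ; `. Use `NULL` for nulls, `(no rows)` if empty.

Farid | 978 ; Liam | 101 ; Noa | NULL ; Pia | 33 ; Sol | 214

LEFT JOIN keeps every customers row; unmatched ones get NULL for orders columns.
Group by customers.id and compute SUM(o.amount). SUM over an all-NULL group is NULL.
  1: ids {1, 2, 3, 4, 6, 9} → SUM(o.amount)=978
  7: ids {7} → SUM(o.amount)=101
  11: ids {—} → SUM(o.amount)=NULL
  15: ids {8} → SUM(o.amount)=33
  16: ids {5} → SUM(o.amount)=214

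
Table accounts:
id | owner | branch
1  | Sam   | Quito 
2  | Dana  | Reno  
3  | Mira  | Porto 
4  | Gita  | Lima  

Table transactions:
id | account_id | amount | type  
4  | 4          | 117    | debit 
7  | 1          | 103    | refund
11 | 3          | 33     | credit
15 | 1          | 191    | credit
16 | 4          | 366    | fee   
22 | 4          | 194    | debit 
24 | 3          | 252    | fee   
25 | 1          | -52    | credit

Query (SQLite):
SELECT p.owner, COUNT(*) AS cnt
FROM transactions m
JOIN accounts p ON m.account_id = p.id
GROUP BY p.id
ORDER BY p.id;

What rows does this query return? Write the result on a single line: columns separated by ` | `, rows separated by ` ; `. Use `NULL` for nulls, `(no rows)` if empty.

Sam | 3 ; Mira | 2 ; Gita | 3

Join each transactions row to its accounts via account_id.
Group joined rows by accounts.id; compute COUNT(*) per group.
  1: ids {7, 15, 25} → COUNT(*)=3
  3: ids {11, 24} → COUNT(*)=2
  4: ids {4, 16, 22} → COUNT(*)=3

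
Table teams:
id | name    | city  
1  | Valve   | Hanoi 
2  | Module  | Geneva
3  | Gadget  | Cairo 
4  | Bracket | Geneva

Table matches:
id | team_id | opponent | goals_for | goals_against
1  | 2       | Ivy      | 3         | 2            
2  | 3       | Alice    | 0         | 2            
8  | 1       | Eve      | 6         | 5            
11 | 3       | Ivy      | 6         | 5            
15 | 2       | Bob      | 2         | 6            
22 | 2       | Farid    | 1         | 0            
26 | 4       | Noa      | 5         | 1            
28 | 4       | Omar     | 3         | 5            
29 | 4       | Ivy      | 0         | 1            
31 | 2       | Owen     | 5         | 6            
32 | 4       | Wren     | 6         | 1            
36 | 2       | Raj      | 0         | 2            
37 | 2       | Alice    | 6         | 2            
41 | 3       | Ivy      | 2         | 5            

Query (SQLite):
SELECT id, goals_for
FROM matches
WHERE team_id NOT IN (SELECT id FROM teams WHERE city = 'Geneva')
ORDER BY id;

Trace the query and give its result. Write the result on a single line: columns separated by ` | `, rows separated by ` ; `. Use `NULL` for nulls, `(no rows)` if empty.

Inner query: teams.id where city = 'Geneva'.
Outer: keep matches rows whose team_id is not in that set.
Inner query → {2, 4}

2 | 0 ; 8 | 6 ; 11 | 6 ; 41 | 2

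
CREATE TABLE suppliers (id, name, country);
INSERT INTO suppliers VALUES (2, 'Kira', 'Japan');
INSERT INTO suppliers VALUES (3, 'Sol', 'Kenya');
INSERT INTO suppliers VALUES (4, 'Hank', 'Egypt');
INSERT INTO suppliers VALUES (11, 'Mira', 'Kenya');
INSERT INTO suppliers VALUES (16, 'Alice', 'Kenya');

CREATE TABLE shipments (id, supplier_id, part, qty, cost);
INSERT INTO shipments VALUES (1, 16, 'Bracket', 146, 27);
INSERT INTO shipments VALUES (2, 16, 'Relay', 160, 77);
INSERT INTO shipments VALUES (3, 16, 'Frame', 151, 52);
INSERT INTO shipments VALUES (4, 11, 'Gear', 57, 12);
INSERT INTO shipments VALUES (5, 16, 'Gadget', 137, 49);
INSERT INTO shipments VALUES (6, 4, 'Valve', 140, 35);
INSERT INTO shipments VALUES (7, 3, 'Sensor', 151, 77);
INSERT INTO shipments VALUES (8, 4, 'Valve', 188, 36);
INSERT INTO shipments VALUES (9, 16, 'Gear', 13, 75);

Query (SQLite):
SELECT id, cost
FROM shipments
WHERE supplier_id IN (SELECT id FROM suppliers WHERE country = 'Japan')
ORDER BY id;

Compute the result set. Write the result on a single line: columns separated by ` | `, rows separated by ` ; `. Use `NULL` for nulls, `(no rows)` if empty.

(no rows)

Inner query: suppliers.id where country = 'Japan'.
Outer: keep shipments rows whose supplier_id is in that set.
Inner query → {2}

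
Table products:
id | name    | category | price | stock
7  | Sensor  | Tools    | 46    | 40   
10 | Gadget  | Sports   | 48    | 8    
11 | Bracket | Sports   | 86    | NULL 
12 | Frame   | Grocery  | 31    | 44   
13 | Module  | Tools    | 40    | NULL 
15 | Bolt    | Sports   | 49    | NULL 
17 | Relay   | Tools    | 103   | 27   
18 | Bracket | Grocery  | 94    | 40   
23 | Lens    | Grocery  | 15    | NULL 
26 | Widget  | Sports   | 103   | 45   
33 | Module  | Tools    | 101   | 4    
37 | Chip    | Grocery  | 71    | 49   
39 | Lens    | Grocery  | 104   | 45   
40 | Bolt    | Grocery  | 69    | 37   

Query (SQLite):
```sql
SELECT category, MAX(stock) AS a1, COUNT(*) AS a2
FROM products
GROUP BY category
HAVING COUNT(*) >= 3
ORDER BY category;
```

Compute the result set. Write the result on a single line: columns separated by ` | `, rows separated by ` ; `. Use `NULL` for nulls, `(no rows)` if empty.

Grocery | 49 | 6 ; Sports | 45 | 4 ; Tools | 40 | 4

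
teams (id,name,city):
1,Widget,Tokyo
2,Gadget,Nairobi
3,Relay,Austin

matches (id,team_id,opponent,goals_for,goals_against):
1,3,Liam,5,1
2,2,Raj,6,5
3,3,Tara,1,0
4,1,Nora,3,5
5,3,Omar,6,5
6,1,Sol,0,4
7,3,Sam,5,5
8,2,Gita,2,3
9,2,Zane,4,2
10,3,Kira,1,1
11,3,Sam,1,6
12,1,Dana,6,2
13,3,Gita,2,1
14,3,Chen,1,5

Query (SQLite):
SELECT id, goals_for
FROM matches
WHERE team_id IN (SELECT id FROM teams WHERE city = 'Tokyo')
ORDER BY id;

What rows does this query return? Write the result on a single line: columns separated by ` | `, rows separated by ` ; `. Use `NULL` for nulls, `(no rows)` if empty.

Inner query: teams.id where city = 'Tokyo'.
Outer: keep matches rows whose team_id is in that set.
Inner query → {1}

4 | 3 ; 6 | 0 ; 12 | 6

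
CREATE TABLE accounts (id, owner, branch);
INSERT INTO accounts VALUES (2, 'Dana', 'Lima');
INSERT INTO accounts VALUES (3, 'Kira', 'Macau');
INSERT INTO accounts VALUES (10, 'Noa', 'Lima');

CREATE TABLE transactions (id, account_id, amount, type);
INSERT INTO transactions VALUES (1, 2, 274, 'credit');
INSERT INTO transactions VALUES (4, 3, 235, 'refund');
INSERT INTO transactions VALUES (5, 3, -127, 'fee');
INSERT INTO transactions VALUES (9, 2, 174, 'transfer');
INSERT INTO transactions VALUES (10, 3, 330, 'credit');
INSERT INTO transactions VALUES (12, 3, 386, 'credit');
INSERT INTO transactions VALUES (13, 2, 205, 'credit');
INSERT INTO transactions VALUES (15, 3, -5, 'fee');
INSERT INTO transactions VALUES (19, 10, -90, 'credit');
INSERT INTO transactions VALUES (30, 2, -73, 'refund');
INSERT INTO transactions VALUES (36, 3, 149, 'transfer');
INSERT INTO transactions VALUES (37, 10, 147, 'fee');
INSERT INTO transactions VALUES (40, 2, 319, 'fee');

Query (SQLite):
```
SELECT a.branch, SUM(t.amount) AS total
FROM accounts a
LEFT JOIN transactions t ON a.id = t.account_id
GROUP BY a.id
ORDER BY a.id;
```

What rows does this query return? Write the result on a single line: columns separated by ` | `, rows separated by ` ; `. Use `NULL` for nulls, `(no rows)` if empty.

Lima | 899 ; Macau | 968 ; Lima | 57

LEFT JOIN keeps every accounts row; unmatched ones get NULL for transactions columns.
Group by accounts.id and compute SUM(t.amount). SUM over an all-NULL group is NULL.
  2: ids {1, 9, 13, 30, 40} → SUM(t.amount)=899
  3: ids {4, 5, 10, 12, 15, 36} → SUM(t.amount)=968
  10: ids {19, 37} → SUM(t.amount)=57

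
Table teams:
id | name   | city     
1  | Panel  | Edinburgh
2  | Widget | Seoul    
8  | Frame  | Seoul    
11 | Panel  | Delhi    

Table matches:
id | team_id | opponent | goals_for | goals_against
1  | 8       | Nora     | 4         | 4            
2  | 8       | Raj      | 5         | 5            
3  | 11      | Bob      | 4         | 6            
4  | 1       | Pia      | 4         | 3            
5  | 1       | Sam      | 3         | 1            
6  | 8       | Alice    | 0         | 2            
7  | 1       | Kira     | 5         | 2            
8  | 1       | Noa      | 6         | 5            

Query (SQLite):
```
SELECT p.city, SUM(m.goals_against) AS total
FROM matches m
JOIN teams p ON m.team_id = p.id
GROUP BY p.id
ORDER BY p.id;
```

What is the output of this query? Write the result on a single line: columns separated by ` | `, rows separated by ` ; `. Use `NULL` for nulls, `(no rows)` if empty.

Join each matches row to its teams via team_id.
Group joined rows by teams.id; compute SUM(m.goals_against) per group.
  1: ids {4, 5, 7, 8} → SUM(m.goals_against)=11
  8: ids {1, 2, 6} → SUM(m.goals_against)=11
  11: ids {3} → SUM(m.goals_against)=6

Edinburgh | 11 ; Seoul | 11 ; Delhi | 6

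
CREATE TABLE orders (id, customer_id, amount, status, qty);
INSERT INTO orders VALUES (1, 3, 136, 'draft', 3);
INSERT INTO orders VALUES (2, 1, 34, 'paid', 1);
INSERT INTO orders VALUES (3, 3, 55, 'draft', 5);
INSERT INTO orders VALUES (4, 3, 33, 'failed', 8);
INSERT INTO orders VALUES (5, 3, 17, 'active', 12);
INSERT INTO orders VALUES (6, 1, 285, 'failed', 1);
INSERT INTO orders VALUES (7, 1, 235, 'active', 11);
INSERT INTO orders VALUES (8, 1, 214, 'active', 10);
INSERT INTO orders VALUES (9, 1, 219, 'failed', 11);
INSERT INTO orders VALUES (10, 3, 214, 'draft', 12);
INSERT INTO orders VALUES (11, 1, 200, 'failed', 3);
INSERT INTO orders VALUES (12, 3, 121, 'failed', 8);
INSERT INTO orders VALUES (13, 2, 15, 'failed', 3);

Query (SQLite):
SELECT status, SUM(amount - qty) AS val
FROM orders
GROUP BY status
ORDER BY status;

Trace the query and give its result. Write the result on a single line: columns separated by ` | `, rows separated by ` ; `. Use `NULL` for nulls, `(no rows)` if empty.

For each row compute amount - qty.
Group by status; take SUM of the expression per group.
  active: ids {5, 7, 8} → SUM(amount - qty)=433
  draft: ids {1, 3, 10} → SUM(amount - qty)=385
  failed: ids {4, 6, 9, 11, 12, 13} → SUM(amount - qty)=839
  paid: ids {2} → SUM(amount - qty)=33

active | 433 ; draft | 385 ; failed | 839 ; paid | 33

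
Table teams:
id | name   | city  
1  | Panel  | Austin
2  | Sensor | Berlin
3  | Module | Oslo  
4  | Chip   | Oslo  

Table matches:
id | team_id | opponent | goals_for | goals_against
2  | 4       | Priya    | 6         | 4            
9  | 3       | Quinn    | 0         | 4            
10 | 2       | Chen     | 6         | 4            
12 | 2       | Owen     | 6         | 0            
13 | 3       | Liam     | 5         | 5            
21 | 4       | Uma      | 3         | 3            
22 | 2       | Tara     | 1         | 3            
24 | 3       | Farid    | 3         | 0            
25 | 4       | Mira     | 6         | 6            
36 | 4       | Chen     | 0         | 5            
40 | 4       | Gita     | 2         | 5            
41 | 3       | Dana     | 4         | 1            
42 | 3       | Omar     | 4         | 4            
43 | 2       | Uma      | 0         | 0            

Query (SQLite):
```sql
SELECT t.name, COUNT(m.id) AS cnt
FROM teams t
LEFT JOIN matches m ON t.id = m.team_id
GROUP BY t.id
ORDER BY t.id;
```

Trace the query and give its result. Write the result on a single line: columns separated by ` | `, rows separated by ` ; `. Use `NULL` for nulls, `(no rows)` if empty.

LEFT JOIN keeps every teams row; unmatched ones get NULL for matches columns.
Group by teams.id and compute COUNT(m.id). COUNT(col) of an all-NULL group is 0.
  1: ids {—} → COUNT(m.id)=0
  2: ids {10, 12, 22, 43} → COUNT(m.id)=4
  3: ids {9, 13, 24, 41, 42} → COUNT(m.id)=5
  4: ids {2, 21, 25, 36, 40} → COUNT(m.id)=5

Panel | 0 ; Sensor | 4 ; Module | 5 ; Chip | 5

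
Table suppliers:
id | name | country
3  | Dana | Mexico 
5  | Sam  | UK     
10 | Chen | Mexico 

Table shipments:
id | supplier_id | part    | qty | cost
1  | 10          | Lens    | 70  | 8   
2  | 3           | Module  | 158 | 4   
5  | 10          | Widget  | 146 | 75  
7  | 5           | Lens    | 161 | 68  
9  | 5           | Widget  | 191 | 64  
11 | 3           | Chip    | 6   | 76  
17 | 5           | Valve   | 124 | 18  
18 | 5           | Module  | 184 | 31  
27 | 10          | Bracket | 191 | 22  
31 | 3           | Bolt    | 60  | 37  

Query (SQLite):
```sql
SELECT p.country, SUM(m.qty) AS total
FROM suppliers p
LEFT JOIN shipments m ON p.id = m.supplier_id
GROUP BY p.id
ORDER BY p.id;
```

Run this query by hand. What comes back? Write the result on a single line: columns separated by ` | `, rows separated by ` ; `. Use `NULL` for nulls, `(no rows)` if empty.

LEFT JOIN keeps every suppliers row; unmatched ones get NULL for shipments columns.
Group by suppliers.id and compute SUM(m.qty). SUM over an all-NULL group is NULL.
  3: ids {2, 11, 31} → SUM(m.qty)=224
  5: ids {7, 9, 17, 18} → SUM(m.qty)=660
  10: ids {1, 5, 27} → SUM(m.qty)=407

Mexico | 224 ; UK | 660 ; Mexico | 407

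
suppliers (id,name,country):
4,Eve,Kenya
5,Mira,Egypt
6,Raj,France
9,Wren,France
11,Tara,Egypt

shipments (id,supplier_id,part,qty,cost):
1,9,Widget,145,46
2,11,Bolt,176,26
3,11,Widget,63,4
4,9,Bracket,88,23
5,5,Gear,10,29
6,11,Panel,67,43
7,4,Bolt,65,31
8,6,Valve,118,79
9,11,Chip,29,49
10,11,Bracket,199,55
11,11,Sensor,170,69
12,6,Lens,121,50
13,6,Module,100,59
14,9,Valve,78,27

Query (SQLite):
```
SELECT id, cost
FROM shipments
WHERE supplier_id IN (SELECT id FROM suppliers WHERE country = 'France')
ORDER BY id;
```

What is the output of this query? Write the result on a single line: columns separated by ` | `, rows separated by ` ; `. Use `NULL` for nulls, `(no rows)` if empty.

1 | 46 ; 4 | 23 ; 8 | 79 ; 12 | 50 ; 13 | 59 ; 14 | 27

Inner query: suppliers.id where country = 'France'.
Outer: keep shipments rows whose supplier_id is in that set.
Inner query → {6, 9}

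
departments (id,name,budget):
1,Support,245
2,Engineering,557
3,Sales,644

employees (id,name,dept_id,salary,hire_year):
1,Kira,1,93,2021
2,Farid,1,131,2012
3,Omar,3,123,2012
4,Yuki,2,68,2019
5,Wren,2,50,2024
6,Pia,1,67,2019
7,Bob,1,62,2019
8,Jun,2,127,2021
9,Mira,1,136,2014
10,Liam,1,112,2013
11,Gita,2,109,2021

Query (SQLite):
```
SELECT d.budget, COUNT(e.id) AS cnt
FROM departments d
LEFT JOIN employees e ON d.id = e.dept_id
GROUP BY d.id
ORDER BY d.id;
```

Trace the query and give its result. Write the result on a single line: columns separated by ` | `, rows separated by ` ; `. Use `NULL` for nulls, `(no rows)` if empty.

245 | 6 ; 557 | 4 ; 644 | 1

LEFT JOIN keeps every departments row; unmatched ones get NULL for employees columns.
Group by departments.id and compute COUNT(e.id). COUNT(col) of an all-NULL group is 0.
  1: ids {1, 2, 6, 7, 9, 10} → COUNT(e.id)=6
  2: ids {4, 5, 8, 11} → COUNT(e.id)=4
  3: ids {3} → COUNT(e.id)=1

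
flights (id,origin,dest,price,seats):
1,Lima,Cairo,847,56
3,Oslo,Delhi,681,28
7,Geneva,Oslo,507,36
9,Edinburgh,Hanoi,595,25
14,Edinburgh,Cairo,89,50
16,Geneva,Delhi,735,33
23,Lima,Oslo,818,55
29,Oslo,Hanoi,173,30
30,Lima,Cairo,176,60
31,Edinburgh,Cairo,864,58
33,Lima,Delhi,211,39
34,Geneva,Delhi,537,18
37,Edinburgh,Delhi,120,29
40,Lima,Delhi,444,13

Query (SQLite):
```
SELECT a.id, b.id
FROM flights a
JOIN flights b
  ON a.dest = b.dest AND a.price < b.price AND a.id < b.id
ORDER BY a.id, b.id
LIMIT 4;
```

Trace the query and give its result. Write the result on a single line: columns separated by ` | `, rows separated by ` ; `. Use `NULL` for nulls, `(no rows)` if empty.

1 | 31 ; 3 | 16 ; 7 | 23 ; 14 | 30

Pairs (a,b) with same dest, a.price < b.price, a.id < b.id.
dest groups: Cairo:{1,14,30,31} Delhi:{3,16,33,34,37,40} Hanoi:{9,29} Oslo:{7,23}
Ordered by (a.id, b.id); first 4.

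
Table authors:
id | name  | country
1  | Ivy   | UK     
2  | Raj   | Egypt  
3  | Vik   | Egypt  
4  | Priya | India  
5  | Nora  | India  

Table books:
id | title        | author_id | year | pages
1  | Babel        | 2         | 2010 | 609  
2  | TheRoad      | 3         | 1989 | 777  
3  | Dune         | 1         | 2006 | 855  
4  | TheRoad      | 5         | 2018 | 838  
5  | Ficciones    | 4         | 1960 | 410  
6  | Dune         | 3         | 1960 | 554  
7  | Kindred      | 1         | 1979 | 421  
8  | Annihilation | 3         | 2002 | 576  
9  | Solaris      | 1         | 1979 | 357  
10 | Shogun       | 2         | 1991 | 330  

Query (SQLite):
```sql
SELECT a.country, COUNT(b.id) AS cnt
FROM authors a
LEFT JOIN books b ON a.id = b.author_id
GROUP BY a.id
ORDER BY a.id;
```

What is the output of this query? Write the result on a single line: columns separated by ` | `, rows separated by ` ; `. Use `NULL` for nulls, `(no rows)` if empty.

LEFT JOIN keeps every authors row; unmatched ones get NULL for books columns.
Group by authors.id and compute COUNT(b.id). COUNT(col) of an all-NULL group is 0.
  1: ids {3, 7, 9} → COUNT(b.id)=3
  2: ids {1, 10} → COUNT(b.id)=2
  3: ids {2, 6, 8} → COUNT(b.id)=3
  4: ids {5} → COUNT(b.id)=1
  5: ids {4} → COUNT(b.id)=1

UK | 3 ; Egypt | 2 ; Egypt | 3 ; India | 1 ; India | 1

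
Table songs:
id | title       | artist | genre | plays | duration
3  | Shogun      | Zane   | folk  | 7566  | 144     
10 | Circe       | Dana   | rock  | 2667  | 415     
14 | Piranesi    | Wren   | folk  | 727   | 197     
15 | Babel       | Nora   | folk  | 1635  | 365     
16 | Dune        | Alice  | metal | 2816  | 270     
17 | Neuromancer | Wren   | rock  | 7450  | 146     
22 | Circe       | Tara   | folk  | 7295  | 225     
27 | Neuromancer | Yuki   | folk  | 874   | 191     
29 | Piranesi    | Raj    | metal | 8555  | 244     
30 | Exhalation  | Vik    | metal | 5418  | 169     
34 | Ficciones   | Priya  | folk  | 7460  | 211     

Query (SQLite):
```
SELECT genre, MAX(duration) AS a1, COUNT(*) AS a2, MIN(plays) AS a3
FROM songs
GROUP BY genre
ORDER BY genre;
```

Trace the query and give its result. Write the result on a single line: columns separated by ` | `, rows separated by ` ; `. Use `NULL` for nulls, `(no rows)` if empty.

folk | 365 | 6 | 727 ; metal | 270 | 3 | 2816 ; rock | 415 | 2 | 2667

Group songs by genre.
Per group compute: MAX(duration), COUNT(*), MIN(plays).
  folk: ids {3, 14, 15, 22, 27, 34} → MAX(duration)=365, COUNT(*)=6, MIN(plays)=727
  metal: ids {16, 29, 30} → MAX(duration)=270, COUNT(*)=3, MIN(plays)=2816
  rock: ids {10, 17} → MAX(duration)=415, COUNT(*)=2, MIN(plays)=2667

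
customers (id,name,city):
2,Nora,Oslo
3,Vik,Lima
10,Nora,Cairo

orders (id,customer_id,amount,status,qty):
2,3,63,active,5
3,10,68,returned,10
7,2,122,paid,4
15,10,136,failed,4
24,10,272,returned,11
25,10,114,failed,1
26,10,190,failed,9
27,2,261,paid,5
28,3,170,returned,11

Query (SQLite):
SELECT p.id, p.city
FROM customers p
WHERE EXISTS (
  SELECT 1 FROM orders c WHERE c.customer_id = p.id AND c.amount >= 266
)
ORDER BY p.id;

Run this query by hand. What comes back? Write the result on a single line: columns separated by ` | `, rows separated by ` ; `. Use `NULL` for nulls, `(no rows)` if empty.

For each customers row, check whether any orders with matching customer_id has amount >= 266.
Keep rows where that is true.

10 | Cairo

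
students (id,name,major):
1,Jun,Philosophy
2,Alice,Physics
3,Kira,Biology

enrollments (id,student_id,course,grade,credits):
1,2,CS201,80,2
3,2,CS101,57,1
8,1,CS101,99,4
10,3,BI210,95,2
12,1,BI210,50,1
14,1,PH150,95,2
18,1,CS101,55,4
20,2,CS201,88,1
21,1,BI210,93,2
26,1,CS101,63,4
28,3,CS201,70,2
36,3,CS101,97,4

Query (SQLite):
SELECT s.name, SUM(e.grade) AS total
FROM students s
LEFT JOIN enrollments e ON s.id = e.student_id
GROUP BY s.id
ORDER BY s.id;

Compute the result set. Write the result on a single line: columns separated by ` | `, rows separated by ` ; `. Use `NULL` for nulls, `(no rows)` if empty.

LEFT JOIN keeps every students row; unmatched ones get NULL for enrollments columns.
Group by students.id and compute SUM(e.grade). SUM over an all-NULL group is NULL.
  1: ids {8, 12, 14, 18, 21, 26} → SUM(e.grade)=455
  2: ids {1, 3, 20} → SUM(e.grade)=225
  3: ids {10, 28, 36} → SUM(e.grade)=262

Jun | 455 ; Alice | 225 ; Kira | 262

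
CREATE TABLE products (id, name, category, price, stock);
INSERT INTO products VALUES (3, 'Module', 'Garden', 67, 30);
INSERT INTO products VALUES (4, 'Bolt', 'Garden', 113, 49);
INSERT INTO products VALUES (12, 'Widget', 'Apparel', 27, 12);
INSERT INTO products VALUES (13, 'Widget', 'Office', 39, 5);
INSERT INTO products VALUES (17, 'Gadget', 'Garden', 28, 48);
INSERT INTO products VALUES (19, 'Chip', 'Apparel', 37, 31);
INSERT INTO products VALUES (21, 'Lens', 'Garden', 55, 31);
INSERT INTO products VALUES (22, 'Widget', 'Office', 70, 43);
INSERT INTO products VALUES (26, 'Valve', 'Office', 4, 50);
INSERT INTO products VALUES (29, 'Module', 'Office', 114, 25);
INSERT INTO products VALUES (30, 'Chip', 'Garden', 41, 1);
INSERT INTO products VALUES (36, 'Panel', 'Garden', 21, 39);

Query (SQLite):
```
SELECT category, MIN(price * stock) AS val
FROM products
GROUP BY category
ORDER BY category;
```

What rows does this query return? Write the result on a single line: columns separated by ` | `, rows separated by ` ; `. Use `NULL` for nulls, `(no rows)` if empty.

Apparel | 324 ; Garden | 41 ; Office | 195

For each row compute price * stock.
Group by category; take MIN of the expression per group.
  Apparel: ids {12, 19} → MIN(price * stock)=324
  Garden: ids {3, 4, 17, 21, 30, 36} → MIN(price * stock)=41
  Office: ids {13, 22, 26, 29} → MIN(price * stock)=195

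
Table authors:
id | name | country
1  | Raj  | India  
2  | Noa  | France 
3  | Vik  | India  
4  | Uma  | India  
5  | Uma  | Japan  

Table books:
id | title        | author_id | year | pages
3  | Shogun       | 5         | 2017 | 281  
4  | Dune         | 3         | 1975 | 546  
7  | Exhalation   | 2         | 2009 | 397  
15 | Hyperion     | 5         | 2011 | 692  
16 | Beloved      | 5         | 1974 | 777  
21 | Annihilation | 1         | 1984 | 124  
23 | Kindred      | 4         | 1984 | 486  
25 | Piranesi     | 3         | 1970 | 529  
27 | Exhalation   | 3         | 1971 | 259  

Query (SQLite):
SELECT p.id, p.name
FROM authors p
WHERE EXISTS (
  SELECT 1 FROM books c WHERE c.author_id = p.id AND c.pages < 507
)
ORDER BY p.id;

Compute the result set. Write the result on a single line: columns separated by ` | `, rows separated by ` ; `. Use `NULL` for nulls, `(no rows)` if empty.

1 | Raj ; 2 | Noa ; 3 | Vik ; 4 | Uma ; 5 | Uma

For each authors row, check whether any books with matching author_id has pages < 507.
Keep rows where that is true.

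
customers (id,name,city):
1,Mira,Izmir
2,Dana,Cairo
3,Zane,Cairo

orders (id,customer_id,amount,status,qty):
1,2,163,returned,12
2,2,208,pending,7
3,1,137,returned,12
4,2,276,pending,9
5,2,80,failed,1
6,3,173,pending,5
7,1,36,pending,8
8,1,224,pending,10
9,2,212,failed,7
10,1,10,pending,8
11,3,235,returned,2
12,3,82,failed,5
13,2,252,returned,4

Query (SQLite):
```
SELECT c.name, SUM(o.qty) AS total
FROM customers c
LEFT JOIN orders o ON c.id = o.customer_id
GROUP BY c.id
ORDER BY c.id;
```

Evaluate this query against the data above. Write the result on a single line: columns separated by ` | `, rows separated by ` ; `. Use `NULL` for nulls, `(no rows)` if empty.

Mira | 38 ; Dana | 40 ; Zane | 12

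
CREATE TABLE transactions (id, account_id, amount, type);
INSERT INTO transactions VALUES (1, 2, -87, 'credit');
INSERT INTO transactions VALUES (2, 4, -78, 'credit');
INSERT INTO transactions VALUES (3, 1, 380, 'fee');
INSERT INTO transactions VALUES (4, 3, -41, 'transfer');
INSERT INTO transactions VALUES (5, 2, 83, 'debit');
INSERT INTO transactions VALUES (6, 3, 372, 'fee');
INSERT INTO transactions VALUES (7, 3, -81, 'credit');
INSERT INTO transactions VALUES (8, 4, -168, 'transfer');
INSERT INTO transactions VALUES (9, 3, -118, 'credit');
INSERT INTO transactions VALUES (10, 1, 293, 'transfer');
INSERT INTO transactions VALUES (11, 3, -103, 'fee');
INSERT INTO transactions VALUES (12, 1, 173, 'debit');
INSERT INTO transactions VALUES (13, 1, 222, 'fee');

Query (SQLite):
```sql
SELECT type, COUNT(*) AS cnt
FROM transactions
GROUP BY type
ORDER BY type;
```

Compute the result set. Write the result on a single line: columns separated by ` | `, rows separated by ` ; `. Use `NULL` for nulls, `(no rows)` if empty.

Partition transactions by type; compute COUNT(*) within each group.
  credit: ids {1, 2, 7, 9} → COUNT(*)=4
  debit: ids {5, 12} → COUNT(*)=2
  fee: ids {3, 6, 11, 13} → COUNT(*)=4
  transfer: ids {4, 8, 10} → COUNT(*)=3

credit | 4 ; debit | 2 ; fee | 4 ; transfer | 3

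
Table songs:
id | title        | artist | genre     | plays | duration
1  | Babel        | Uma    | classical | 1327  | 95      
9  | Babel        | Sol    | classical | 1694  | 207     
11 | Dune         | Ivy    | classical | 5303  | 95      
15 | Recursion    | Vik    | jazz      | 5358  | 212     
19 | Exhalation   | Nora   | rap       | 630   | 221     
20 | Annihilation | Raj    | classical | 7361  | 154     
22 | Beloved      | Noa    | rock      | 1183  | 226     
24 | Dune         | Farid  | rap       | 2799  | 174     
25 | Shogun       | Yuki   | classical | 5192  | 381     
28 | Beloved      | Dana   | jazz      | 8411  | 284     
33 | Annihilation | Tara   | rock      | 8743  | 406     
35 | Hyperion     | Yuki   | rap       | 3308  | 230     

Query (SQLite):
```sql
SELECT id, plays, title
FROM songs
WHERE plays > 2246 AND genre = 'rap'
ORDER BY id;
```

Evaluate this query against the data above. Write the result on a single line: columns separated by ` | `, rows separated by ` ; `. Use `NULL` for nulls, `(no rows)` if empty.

plays > 2246: ids {11, 15, 20, 24, 25, 28, 33, 35}
genre = 'rap': ids {19, 24, 35}
Combine with AND.

24 | 2799 | Dune ; 35 | 3308 | Hyperion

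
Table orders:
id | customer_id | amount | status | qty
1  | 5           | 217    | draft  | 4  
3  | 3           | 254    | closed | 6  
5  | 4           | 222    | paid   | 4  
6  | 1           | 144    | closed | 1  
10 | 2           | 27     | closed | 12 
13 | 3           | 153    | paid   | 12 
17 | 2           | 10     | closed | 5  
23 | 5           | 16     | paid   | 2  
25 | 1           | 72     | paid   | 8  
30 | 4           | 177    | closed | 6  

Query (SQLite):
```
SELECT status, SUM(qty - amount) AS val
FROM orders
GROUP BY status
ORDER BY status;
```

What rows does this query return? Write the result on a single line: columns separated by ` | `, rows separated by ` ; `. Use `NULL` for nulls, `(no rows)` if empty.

For each row compute qty - amount.
Group by status; take SUM of the expression per group.
  closed: ids {3, 6, 10, 17, 30} → SUM(qty - amount)=-582
  draft: ids {1} → SUM(qty - amount)=-213
  paid: ids {5, 13, 23, 25} → SUM(qty - amount)=-437

closed | -582 ; draft | -213 ; paid | -437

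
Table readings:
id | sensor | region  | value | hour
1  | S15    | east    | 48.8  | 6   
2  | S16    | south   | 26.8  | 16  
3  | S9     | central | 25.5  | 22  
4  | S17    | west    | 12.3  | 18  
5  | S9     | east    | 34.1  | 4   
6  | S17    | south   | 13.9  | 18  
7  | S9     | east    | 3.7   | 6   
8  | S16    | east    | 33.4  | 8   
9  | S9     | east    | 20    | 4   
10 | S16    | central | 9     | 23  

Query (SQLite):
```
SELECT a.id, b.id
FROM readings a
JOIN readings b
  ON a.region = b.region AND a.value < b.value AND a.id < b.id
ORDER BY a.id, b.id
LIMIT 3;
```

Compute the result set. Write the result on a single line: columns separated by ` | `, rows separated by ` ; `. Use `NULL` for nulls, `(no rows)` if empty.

7 | 8 ; 7 | 9

Pairs (a,b) with same region, a.value < b.value, a.id < b.id.
region groups: central:{3,10} east:{1,5,7,8,9} south:{2,6} west:{4}
Ordered by (a.id, b.id); first 3.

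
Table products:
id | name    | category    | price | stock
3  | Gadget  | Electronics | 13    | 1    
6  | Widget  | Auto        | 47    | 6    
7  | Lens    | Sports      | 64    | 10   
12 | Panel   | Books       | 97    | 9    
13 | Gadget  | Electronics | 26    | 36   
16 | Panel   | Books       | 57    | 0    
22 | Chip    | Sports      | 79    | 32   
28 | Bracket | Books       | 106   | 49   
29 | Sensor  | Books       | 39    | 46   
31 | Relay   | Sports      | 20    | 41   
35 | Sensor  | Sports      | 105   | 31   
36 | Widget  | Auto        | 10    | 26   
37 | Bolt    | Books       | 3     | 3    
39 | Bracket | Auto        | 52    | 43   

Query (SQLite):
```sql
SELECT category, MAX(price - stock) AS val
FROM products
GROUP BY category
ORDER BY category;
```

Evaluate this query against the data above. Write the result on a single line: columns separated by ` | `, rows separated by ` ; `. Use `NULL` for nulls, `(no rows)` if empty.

For each row compute price - stock.
Group by category; take MAX of the expression per group.
  Auto: ids {6, 36, 39} → MAX(price - stock)=41
  Books: ids {12, 16, 28, 29, 37} → MAX(price - stock)=88
  Electronics: ids {3, 13} → MAX(price - stock)=12
  Sports: ids {7, 22, 31, 35} → MAX(price - stock)=74

Auto | 41 ; Books | 88 ; Electronics | 12 ; Sports | 74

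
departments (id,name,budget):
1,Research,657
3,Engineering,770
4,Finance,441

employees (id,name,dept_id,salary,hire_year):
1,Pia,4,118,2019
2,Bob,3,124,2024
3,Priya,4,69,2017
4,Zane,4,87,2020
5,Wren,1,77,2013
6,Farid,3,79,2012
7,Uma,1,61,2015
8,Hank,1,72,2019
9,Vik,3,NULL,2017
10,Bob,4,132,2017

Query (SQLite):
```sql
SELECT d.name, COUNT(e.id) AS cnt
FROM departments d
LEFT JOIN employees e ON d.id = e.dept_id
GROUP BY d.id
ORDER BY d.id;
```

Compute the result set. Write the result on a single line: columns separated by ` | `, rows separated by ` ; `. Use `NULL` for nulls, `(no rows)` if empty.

Research | 3 ; Engineering | 3 ; Finance | 4

LEFT JOIN keeps every departments row; unmatched ones get NULL for employees columns.
Group by departments.id and compute COUNT(e.id). COUNT(col) of an all-NULL group is 0.
  1: ids {5, 7, 8} → COUNT(e.id)=3
  3: ids {2, 6, 9} → COUNT(e.id)=3
  4: ids {1, 3, 4, 10} → COUNT(e.id)=4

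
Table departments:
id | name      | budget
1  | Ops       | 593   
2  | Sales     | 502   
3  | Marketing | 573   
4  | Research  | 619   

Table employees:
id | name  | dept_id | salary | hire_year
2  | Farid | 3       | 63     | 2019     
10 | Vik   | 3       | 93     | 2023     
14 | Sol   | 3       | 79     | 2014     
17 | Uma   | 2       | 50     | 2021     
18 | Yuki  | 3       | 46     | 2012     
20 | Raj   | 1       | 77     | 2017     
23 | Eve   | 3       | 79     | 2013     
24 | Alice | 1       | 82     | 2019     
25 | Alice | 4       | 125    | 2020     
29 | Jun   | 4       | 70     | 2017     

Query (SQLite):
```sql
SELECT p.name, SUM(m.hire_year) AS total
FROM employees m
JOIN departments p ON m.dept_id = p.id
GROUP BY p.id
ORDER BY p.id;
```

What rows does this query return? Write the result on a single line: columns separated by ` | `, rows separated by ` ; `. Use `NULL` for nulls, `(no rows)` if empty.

Join each employees row to its departments via dept_id.
Group joined rows by departments.id; compute SUM(m.hire_year) per group.
  1: ids {20, 24} → SUM(m.hire_year)=4036
  2: ids {17} → SUM(m.hire_year)=2021
  3: ids {2, 10, 14, 18, 23} → SUM(m.hire_year)=10081
  4: ids {25, 29} → SUM(m.hire_year)=4037

Ops | 4036 ; Sales | 2021 ; Marketing | 10081 ; Research | 4037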